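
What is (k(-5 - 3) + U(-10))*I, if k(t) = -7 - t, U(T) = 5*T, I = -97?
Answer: 4753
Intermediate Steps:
(k(-5 - 3) + U(-10))*I = ((-7 - (-5 - 3)) + 5*(-10))*(-97) = ((-7 - 1*(-8)) - 50)*(-97) = ((-7 + 8) - 50)*(-97) = (1 - 50)*(-97) = -49*(-97) = 4753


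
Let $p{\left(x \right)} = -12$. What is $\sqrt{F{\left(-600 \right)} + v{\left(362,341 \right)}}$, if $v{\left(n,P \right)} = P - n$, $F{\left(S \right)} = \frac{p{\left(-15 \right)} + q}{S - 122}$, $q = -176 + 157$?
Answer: $\frac{i \sqrt{30262}}{38} \approx 4.5779 i$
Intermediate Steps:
$q = -19$
$F{\left(S \right)} = - \frac{31}{-122 + S}$ ($F{\left(S \right)} = \frac{-12 - 19}{S - 122} = - \frac{31}{-122 + S}$)
$\sqrt{F{\left(-600 \right)} + v{\left(362,341 \right)}} = \sqrt{- \frac{31}{-122 - 600} + \left(341 - 362\right)} = \sqrt{- \frac{31}{-722} + \left(341 - 362\right)} = \sqrt{\left(-31\right) \left(- \frac{1}{722}\right) - 21} = \sqrt{\frac{31}{722} - 21} = \sqrt{- \frac{15131}{722}} = \frac{i \sqrt{30262}}{38}$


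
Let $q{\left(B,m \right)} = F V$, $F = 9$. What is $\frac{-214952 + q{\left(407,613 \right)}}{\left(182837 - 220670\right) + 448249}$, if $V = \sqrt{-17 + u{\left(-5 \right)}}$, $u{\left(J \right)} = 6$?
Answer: $- \frac{26869}{51302} + \frac{9 i \sqrt{11}}{410416} \approx -0.52374 + 7.273 \cdot 10^{-5} i$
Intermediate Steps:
$V = i \sqrt{11}$ ($V = \sqrt{-17 + 6} = \sqrt{-11} = i \sqrt{11} \approx 3.3166 i$)
$q{\left(B,m \right)} = 9 i \sqrt{11}$
$\frac{-214952 + q{\left(407,613 \right)}}{\left(182837 - 220670\right) + 448249} = \frac{-214952 + 9 i \sqrt{11}}{\left(182837 - 220670\right) + 448249} = \frac{-214952 + 9 i \sqrt{11}}{-37833 + 448249} = \frac{-214952 + 9 i \sqrt{11}}{410416} = \left(-214952 + 9 i \sqrt{11}\right) \frac{1}{410416} = - \frac{26869}{51302} + \frac{9 i \sqrt{11}}{410416}$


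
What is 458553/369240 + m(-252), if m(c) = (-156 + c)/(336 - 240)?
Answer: -370239/123080 ≈ -3.0081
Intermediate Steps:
m(c) = -13/8 + c/96 (m(c) = (-156 + c)/96 = (-156 + c)*(1/96) = -13/8 + c/96)
458553/369240 + m(-252) = 458553/369240 + (-13/8 + (1/96)*(-252)) = 458553*(1/369240) + (-13/8 - 21/8) = 152851/123080 - 17/4 = -370239/123080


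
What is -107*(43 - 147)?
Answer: 11128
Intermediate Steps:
-107*(43 - 147) = -107*(-104) = 11128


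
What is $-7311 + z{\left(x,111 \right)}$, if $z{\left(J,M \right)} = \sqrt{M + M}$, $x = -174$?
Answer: $-7311 + \sqrt{222} \approx -7296.1$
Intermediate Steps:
$z{\left(J,M \right)} = \sqrt{2} \sqrt{M}$ ($z{\left(J,M \right)} = \sqrt{2 M} = \sqrt{2} \sqrt{M}$)
$-7311 + z{\left(x,111 \right)} = -7311 + \sqrt{2} \sqrt{111} = -7311 + \sqrt{222}$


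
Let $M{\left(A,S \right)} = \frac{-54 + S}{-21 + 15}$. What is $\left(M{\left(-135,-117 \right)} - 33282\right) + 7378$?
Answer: $- \frac{51751}{2} \approx -25876.0$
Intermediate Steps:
$M{\left(A,S \right)} = 9 - \frac{S}{6}$ ($M{\left(A,S \right)} = \frac{-54 + S}{-6} = \left(-54 + S\right) \left(- \frac{1}{6}\right) = 9 - \frac{S}{6}$)
$\left(M{\left(-135,-117 \right)} - 33282\right) + 7378 = \left(\left(9 - - \frac{39}{2}\right) - 33282\right) + 7378 = \left(\left(9 + \frac{39}{2}\right) - 33282\right) + 7378 = \left(\frac{57}{2} - 33282\right) + 7378 = - \frac{66507}{2} + 7378 = - \frac{51751}{2}$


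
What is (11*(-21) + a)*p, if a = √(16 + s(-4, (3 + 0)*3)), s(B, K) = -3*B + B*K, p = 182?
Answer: -42042 + 364*I*√2 ≈ -42042.0 + 514.77*I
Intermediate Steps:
a = 2*I*√2 (a = √(16 - 4*(-3 + (3 + 0)*3)) = √(16 - 4*(-3 + 3*3)) = √(16 - 4*(-3 + 9)) = √(16 - 4*6) = √(16 - 24) = √(-8) = 2*I*√2 ≈ 2.8284*I)
(11*(-21) + a)*p = (11*(-21) + 2*I*√2)*182 = (-231 + 2*I*√2)*182 = -42042 + 364*I*√2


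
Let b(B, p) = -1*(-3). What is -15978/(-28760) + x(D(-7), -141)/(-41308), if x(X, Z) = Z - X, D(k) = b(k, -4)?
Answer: 83020083/148502260 ≈ 0.55905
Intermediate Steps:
b(B, p) = 3
D(k) = 3
-15978/(-28760) + x(D(-7), -141)/(-41308) = -15978/(-28760) + (-141 - 1*3)/(-41308) = -15978*(-1/28760) + (-141 - 3)*(-1/41308) = 7989/14380 - 144*(-1/41308) = 7989/14380 + 36/10327 = 83020083/148502260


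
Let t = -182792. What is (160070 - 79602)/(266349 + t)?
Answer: 80468/83557 ≈ 0.96303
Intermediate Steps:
(160070 - 79602)/(266349 + t) = (160070 - 79602)/(266349 - 182792) = 80468/83557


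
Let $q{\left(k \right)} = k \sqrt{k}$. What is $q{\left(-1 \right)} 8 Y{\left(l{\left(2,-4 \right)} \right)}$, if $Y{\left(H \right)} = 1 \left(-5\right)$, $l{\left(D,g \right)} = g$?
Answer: $40 i \approx 40.0 i$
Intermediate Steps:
$q{\left(k \right)} = k^{\frac{3}{2}}$
$Y{\left(H \right)} = -5$
$q{\left(-1 \right)} 8 Y{\left(l{\left(2,-4 \right)} \right)} = \left(-1\right)^{\frac{3}{2}} \cdot 8 \left(-5\right) = - i 8 \left(-5\right) = - 8 i \left(-5\right) = 40 i$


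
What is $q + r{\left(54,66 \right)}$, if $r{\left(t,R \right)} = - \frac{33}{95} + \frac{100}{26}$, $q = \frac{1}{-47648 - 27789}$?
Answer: $\frac{325962042}{93164695} \approx 3.4988$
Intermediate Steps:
$q = - \frac{1}{75437}$ ($q = \frac{1}{-75437} = - \frac{1}{75437} \approx -1.3256 \cdot 10^{-5}$)
$r{\left(t,R \right)} = \frac{4321}{1235}$ ($r{\left(t,R \right)} = \left(-33\right) \frac{1}{95} + 100 \cdot \frac{1}{26} = - \frac{33}{95} + \frac{50}{13} = \frac{4321}{1235}$)
$q + r{\left(54,66 \right)} = - \frac{1}{75437} + \frac{4321}{1235} = \frac{325962042}{93164695}$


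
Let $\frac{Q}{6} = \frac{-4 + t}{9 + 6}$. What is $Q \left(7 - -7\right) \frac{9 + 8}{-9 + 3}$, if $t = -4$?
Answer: $\frac{1904}{15} \approx 126.93$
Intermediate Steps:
$Q = - \frac{16}{5}$ ($Q = 6 \frac{-4 - 4}{9 + 6} = 6 \left(- \frac{8}{15}\right) = - \frac{16}{5} \approx -3.2$)
$Q \left(7 - -7\right) \frac{9 + 8}{-9 + 3} = - \frac{16 \left(7 - -7\right)}{5} \frac{9 + 8}{-9 + 3} = - \frac{16 \left(7 + 7\right)}{5} \frac{17}{-6} = \left(- \frac{16}{5}\right) 14 \cdot 17 \left(- \frac{1}{6}\right) = \left(- \frac{224}{5}\right) \left(- \frac{17}{6}\right) = \frac{1904}{15}$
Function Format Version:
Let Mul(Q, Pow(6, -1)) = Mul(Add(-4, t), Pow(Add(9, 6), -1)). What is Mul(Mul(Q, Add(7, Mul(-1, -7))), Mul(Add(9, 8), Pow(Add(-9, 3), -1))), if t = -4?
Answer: Rational(1904, 15) ≈ 126.93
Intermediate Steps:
Q = Rational(-16, 5) (Q = Mul(6, Mul(Add(-4, -4), Pow(Add(9, 6), -1))) = Mul(6, Mul(-8, Pow(15, -1))) = Mul(6, Mul(-8, Rational(1, 15))) = Mul(6, Rational(-8, 15)) = Rational(-16, 5) ≈ -3.2000)
Mul(Mul(Q, Add(7, Mul(-1, -7))), Mul(Add(9, 8), Pow(Add(-9, 3), -1))) = Mul(Mul(Rational(-16, 5), Add(7, Mul(-1, -7))), Mul(Add(9, 8), Pow(Add(-9, 3), -1))) = Mul(Mul(Rational(-16, 5), Add(7, 7)), Mul(17, Pow(-6, -1))) = Mul(Mul(Rational(-16, 5), 14), Mul(17, Rational(-1, 6))) = Mul(Rational(-224, 5), Rational(-17, 6)) = Rational(1904, 15)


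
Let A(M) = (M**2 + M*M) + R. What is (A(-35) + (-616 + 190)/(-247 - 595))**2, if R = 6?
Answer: 1069546887721/177241 ≈ 6.0344e+6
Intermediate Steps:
A(M) = 6 + 2*M**2 (A(M) = (M**2 + M*M) + 6 = (M**2 + M**2) + 6 = 2*M**2 + 6 = 6 + 2*M**2)
(A(-35) + (-616 + 190)/(-247 - 595))**2 = ((6 + 2*(-35)**2) + (-616 + 190)/(-247 - 595))**2 = ((6 + 2*1225) - 426/(-842))**2 = ((6 + 2450) - 426*(-1/842))**2 = (2456 + 213/421)**2 = (1034189/421)**2 = 1069546887721/177241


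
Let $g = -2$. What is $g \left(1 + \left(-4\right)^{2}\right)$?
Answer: $-34$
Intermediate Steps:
$g \left(1 + \left(-4\right)^{2}\right) = - 2 \left(1 + \left(-4\right)^{2}\right) = - 2 \left(1 + 16\right) = \left(-2\right) 17 = -34$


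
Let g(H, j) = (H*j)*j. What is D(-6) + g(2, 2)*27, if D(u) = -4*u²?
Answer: 72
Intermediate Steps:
g(H, j) = H*j²
D(-6) + g(2, 2)*27 = -4*(-6)² + (2*2²)*27 = -4*36 + (2*4)*27 = -144 + 8*27 = -144 + 216 = 72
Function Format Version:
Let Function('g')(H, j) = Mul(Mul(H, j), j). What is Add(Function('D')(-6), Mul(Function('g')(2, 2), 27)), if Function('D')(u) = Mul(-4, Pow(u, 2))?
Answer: 72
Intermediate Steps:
Function('g')(H, j) = Mul(H, Pow(j, 2))
Add(Function('D')(-6), Mul(Function('g')(2, 2), 27)) = Add(Mul(-4, Pow(-6, 2)), Mul(Mul(2, Pow(2, 2)), 27)) = Add(Mul(-4, 36), Mul(Mul(2, 4), 27)) = Add(-144, Mul(8, 27)) = Add(-144, 216) = 72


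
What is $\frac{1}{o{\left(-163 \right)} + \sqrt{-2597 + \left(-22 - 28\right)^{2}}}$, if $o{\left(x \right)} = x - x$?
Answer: $- \frac{i \sqrt{97}}{97} \approx - 0.10153 i$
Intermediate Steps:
$o{\left(x \right)} = 0$
$\frac{1}{o{\left(-163 \right)} + \sqrt{-2597 + \left(-22 - 28\right)^{2}}} = \frac{1}{0 + \sqrt{-2597 + \left(-22 - 28\right)^{2}}} = \frac{1}{0 + \sqrt{-2597 + \left(-50\right)^{2}}} = \frac{1}{0 + \sqrt{-2597 + 2500}} = \frac{1}{0 + \sqrt{-97}} = \frac{1}{0 + i \sqrt{97}} = \frac{1}{i \sqrt{97}} = - \frac{i \sqrt{97}}{97}$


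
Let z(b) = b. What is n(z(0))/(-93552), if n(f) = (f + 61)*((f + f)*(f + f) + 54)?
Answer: -549/15592 ≈ -0.035210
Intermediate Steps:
n(f) = (54 + 4*f²)*(61 + f) (n(f) = (61 + f)*((2*f)*(2*f) + 54) = (61 + f)*(4*f² + 54) = (61 + f)*(54 + 4*f²) = (54 + 4*f²)*(61 + f))
n(z(0))/(-93552) = (3294 + 4*0³ + 54*0 + 244*0²)/(-93552) = (3294 + 4*0 + 0 + 244*0)*(-1/93552) = (3294 + 0 + 0 + 0)*(-1/93552) = 3294*(-1/93552) = -549/15592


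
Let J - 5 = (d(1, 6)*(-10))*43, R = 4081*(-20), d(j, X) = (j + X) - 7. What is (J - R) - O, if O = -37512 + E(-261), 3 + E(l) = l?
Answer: 119401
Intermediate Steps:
E(l) = -3 + l
d(j, X) = -7 + X + j (d(j, X) = (X + j) - 7 = -7 + X + j)
R = -81620
J = 5 (J = 5 + ((-7 + 6 + 1)*(-10))*43 = 5 + (0*(-10))*43 = 5 + 0*43 = 5 + 0 = 5)
O = -37776 (O = -37512 + (-3 - 261) = -37512 - 264 = -37776)
(J - R) - O = (5 - 1*(-81620)) - 1*(-37776) = (5 + 81620) + 37776 = 81625 + 37776 = 119401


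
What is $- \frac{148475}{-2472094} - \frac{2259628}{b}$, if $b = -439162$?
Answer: $\frac{2825608699491}{542824872614} \approx 5.2054$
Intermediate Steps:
$- \frac{148475}{-2472094} - \frac{2259628}{b} = - \frac{148475}{-2472094} - \frac{2259628}{-439162} = \left(-148475\right) \left(- \frac{1}{2472094}\right) - - \frac{1129814}{219581} = \frac{148475}{2472094} + \frac{1129814}{219581} = \frac{2825608699491}{542824872614}$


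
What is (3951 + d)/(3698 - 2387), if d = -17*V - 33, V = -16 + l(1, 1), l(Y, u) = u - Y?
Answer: 4190/1311 ≈ 3.1960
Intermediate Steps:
V = -16 (V = -16 + (1 - 1*1) = -16 + (1 - 1) = -16 + 0 = -16)
d = 239 (d = -17*(-16) - 33 = 272 - 33 = 239)
(3951 + d)/(3698 - 2387) = (3951 + 239)/(3698 - 2387) = 4190/1311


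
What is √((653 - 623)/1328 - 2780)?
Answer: I*√306420230/332 ≈ 52.725*I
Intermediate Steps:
√((653 - 623)/1328 - 2780) = √(30*(1/1328) - 2780) = √(15/664 - 2780) = √(-1845905/664) = I*√306420230/332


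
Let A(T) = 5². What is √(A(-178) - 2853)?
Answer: 2*I*√707 ≈ 53.179*I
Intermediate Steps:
A(T) = 25
√(A(-178) - 2853) = √(25 - 2853) = √(-2828) = 2*I*√707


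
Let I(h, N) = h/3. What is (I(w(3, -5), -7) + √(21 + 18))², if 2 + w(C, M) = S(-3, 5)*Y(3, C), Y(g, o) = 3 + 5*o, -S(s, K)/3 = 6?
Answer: 106627/9 - 652*√39/3 ≈ 10490.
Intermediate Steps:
S(s, K) = -18 (S(s, K) = -3*6 = -18)
w(C, M) = -56 - 90*C (w(C, M) = -2 - 18*(3 + 5*C) = -2 + (-54 - 90*C) = -56 - 90*C)
I(h, N) = h/3 (I(h, N) = h*(⅓) = h/3)
(I(w(3, -5), -7) + √(21 + 18))² = ((-56 - 90*3)/3 + √(21 + 18))² = ((-56 - 270)/3 + √39)² = ((⅓)*(-326) + √39)² = (-326/3 + √39)²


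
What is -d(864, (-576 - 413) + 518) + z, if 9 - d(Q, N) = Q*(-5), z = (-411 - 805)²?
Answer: 1474327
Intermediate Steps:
z = 1478656 (z = (-1216)² = 1478656)
d(Q, N) = 9 + 5*Q (d(Q, N) = 9 - Q*(-5) = 9 - (-5)*Q = 9 + 5*Q)
-d(864, (-576 - 413) + 518) + z = -(9 + 5*864) + 1478656 = -(9 + 4320) + 1478656 = -1*4329 + 1478656 = -4329 + 1478656 = 1474327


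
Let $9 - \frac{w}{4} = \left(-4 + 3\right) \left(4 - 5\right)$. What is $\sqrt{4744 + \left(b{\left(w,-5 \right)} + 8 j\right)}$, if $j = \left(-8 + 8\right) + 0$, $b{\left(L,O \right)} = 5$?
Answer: $\sqrt{4749} \approx 68.913$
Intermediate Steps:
$w = 32$ ($w = 36 - 4 \left(-4 + 3\right) \left(4 - 5\right) = 36 - 4 \left(\left(-1\right) \left(-1\right)\right) = 36 - 4 = 32$)
$j = 0$ ($j = 0 + 0 = 0$)
$\sqrt{4744 + \left(b{\left(w,-5 \right)} + 8 j\right)} = \sqrt{4744 + \left(5 + 8 \cdot 0\right)} = \sqrt{4744 + \left(5 + 0\right)} = \sqrt{4744 + 5} = \sqrt{4749}$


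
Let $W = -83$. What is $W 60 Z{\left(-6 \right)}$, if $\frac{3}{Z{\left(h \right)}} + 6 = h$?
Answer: $1245$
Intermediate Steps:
$Z{\left(h \right)} = \frac{3}{-6 + h}$
$W 60 Z{\left(-6 \right)} = \left(-83\right) 60 \frac{3}{-6 - 6} = - 4980 \frac{3}{-12} = - 4980 \cdot 3 \left(- \frac{1}{12}\right) = \left(-4980\right) \left(- \frac{1}{4}\right) = 1245$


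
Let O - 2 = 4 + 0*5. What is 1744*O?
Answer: 10464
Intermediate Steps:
O = 6 (O = 2 + (4 + 0*5) = 2 + (4 + 0) = 2 + 4 = 6)
1744*O = 1744*6 = 10464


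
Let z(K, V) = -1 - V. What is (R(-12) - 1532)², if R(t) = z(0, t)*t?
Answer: 2768896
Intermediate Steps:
R(t) = t*(-1 - t) (R(t) = (-1 - t)*t = t*(-1 - t))
(R(-12) - 1532)² = (-1*(-12)*(1 - 12) - 1532)² = (-1*(-12)*(-11) - 1532)² = (-132 - 1532)² = (-1664)² = 2768896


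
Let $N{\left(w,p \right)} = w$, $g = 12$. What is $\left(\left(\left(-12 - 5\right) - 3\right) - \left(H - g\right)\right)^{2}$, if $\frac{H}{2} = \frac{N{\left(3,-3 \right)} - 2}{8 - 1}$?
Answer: $\frac{3364}{49} \approx 68.653$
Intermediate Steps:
$H = \frac{2}{7}$ ($H = 2 \frac{3 - 2}{8 - 1} = 2 \cdot 1 \cdot \frac{1}{7} = 2 \cdot \frac{1}{7} = \frac{2}{7} \approx 0.28571$)
$\left(\left(\left(-12 - 5\right) - 3\right) - \left(H - g\right)\right)^{2} = \left(\left(\left(-12 - 5\right) - 3\right) + \left(12 - \frac{2}{7}\right)\right)^{2} = \left(\left(-17 - 3\right) + \left(12 - \frac{2}{7}\right)\right)^{2} = \left(-20 + \frac{82}{7}\right)^{2} = \left(- \frac{58}{7}\right)^{2} = \frac{3364}{49}$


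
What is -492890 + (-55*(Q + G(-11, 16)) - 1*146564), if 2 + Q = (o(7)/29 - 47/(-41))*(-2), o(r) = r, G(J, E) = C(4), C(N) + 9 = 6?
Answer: -759802331/1189 ≈ -6.3903e+5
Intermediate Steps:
C(N) = -3 (C(N) = -9 + 6 = -3)
G(J, E) = -3
Q = -5678/1189 (Q = -2 + (7/29 - 47/(-41))*(-2) = -2 + (7*(1/29) - 47*(-1/41))*(-2) = -2 + (7/29 + 47/41)*(-2) = -2 + (1650/1189)*(-2) = -2 - 3300/1189 = -5678/1189 ≈ -4.7754)
-492890 + (-55*(Q + G(-11, 16)) - 1*146564) = -492890 + (-55*(-5678/1189 - 3) - 1*146564) = -492890 + (-55*(-9245)/1189 - 146564) = -492890 + (-1*(-508475/1189) - 146564) = -492890 + (508475/1189 - 146564) = -492890 - 173756121/1189 = -759802331/1189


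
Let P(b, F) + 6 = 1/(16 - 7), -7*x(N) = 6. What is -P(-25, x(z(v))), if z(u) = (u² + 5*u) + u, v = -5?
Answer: 53/9 ≈ 5.8889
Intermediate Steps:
z(u) = u² + 6*u
x(N) = -6/7 (x(N) = -⅐*6 = -6/7)
P(b, F) = -53/9 (P(b, F) = -6 + 1/(16 - 7) = -6 + 1/9 = -6 + ⅑ = -53/9)
-P(-25, x(z(v))) = -1*(-53/9) = 53/9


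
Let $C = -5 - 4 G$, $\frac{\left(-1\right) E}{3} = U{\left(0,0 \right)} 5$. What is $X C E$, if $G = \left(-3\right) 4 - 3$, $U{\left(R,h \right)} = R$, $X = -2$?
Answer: $0$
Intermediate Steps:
$E = 0$ ($E = - 3 \cdot 0 \cdot 5 = \left(-3\right) 0 = 0$)
$G = -15$ ($G = -12 - 3 = -15$)
$C = 55$ ($C = -5 - -60 = -5 + 60 = 55$)
$X C E = \left(-2\right) 55 \cdot 0 = \left(-110\right) 0 = 0$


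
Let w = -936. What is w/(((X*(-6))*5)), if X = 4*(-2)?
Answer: -39/10 ≈ -3.9000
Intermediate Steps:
X = -8
w/(((X*(-6))*5)) = -936/(-8*(-6)*5) = -936/(48*5) = -936/240 = -936*1/240 = -39/10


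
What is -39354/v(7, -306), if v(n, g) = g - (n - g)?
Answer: 39354/619 ≈ 63.577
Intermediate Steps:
v(n, g) = -n + 2*g (v(n, g) = g + (g - n) = -n + 2*g)
-39354/v(7, -306) = -39354/(-1*7 + 2*(-306)) = -39354/(-7 - 612) = -39354/(-619) = -39354*(-1/619) = 39354/619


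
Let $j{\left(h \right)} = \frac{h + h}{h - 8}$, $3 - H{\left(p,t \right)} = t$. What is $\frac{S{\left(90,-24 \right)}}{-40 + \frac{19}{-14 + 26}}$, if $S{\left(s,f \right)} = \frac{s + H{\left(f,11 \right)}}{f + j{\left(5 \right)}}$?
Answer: $\frac{36}{461} \approx 0.078091$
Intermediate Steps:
$H{\left(p,t \right)} = 3 - t$
$j{\left(h \right)} = \frac{2 h}{-8 + h}$
$S{\left(s,f \right)} = \frac{-8 + s}{- \frac{10}{3} + f}$ ($S{\left(s,f \right)} = \frac{s + \left(3 - 11\right)}{f + 2 \cdot 5 \frac{1}{-8 + 5}} = \frac{s + \left(3 - 11\right)}{f + 2 \cdot 5 \frac{1}{-3}} = \frac{s - 8}{f + 2 \cdot 5 \left(- \frac{1}{3}\right)} = \frac{-8 + s}{f - \frac{10}{3}} = \frac{-8 + s}{- \frac{10}{3} + f}$)
$\frac{S{\left(90,-24 \right)}}{-40 + \frac{19}{-14 + 26}} = \frac{3 \frac{1}{-10 + 3 \left(-24\right)} \left(-8 + 90\right)}{-40 + \frac{19}{-14 + 26}} = \frac{3 \frac{1}{-10 - 72} \cdot 82}{-40 + \frac{19}{12}} = \frac{3 \frac{1}{-82} \cdot 82}{-40 + 19 \cdot \frac{1}{12}} = \frac{3 \left(- \frac{1}{82}\right) 82}{-40 + \frac{19}{12}} = - \frac{3}{- \frac{461}{12}} = \left(-3\right) \left(- \frac{12}{461}\right) = \frac{36}{461}$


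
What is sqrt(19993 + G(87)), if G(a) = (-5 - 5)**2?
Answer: sqrt(20093) ≈ 141.75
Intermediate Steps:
G(a) = 100 (G(a) = (-10)**2 = 100)
sqrt(19993 + G(87)) = sqrt(19993 + 100) = sqrt(20093)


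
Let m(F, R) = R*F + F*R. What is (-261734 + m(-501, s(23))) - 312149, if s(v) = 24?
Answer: -597931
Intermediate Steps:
m(F, R) = 2*F*R (m(F, R) = F*R + F*R = 2*F*R)
(-261734 + m(-501, s(23))) - 312149 = (-261734 + 2*(-501)*24) - 312149 = (-261734 - 24048) - 312149 = -285782 - 312149 = -597931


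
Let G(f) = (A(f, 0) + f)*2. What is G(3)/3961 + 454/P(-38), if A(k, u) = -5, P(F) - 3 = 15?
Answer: 899111/35649 ≈ 25.221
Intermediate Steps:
P(F) = 18 (P(F) = 3 + 15 = 18)
G(f) = -10 + 2*f (G(f) = (-5 + f)*2 = -10 + 2*f)
G(3)/3961 + 454/P(-38) = (-10 + 2*3)/3961 + 454/18 = (-10 + 6)*(1/3961) + 454*(1/18) = -4*1/3961 + 227/9 = -4/3961 + 227/9 = 899111/35649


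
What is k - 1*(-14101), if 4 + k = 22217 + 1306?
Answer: 37620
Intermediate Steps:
k = 23519 (k = -4 + (22217 + 1306) = -4 + 23523 = 23519)
k - 1*(-14101) = 23519 - 1*(-14101) = 23519 + 14101 = 37620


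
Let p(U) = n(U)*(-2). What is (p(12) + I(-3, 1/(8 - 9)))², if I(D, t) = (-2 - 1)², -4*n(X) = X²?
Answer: 6561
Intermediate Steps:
n(X) = -X²/4
I(D, t) = 9 (I(D, t) = (-3)² = 9)
p(U) = U²/2 (p(U) = -U²/4*(-2) = U²/2)
(p(12) + I(-3, 1/(8 - 9)))² = ((½)*12² + 9)² = ((½)*144 + 9)² = (72 + 9)² = 81² = 6561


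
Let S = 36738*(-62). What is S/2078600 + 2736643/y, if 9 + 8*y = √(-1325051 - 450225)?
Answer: -103401908031123/922564265050 - 43786288*I*√443819/1775357 ≈ -112.08 - 16431.0*I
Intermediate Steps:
S = -2277756
y = -9/8 + I*√443819/4 (y = -9/8 + √(-1325051 - 450225)/8 = -9/8 + √(-1775276)/8 = -9/8 + (2*I*√443819)/8 = -9/8 + I*√443819/4 ≈ -1.125 + 166.55*I)
S/2078600 + 2736643/y = -2277756/2078600 + 2736643/(-9/8 + I*√443819/4) = -2277756*1/2078600 + 2736643/(-9/8 + I*√443819/4) = -569439/519650 + 2736643/(-9/8 + I*√443819/4)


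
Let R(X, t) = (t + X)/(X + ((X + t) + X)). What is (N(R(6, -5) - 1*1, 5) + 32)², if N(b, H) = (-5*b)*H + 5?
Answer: 609961/169 ≈ 3609.2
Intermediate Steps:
R(X, t) = (X + t)/(t + 3*X) (R(X, t) = (X + t)/(X + (t + 2*X)) = (X + t)/(t + 3*X))
N(b, H) = 5 - 5*H*b (N(b, H) = -5*H*b + 5 = 5 - 5*H*b)
(N(R(6, -5) - 1*1, 5) + 32)² = ((5 - 5*5*((6 - 5)/(-5 + 3*6) - 1*1)) + 32)² = ((5 - 5*5*(1/(-5 + 18) - 1)) + 32)² = ((5 - 5*5*(1/13 - 1)) + 32)² = ((5 - 5*5*(-12/13)) + 32)² = ((5 + 300/13) + 32)² = (365/13 + 32)² = (781/13)² = 609961/169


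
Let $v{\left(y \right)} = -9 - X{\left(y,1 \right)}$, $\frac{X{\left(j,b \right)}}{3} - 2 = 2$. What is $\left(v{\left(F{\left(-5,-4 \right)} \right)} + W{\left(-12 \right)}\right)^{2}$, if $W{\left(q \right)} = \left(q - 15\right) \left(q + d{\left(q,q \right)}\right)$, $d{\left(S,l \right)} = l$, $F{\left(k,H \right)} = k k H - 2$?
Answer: $393129$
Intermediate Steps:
$F{\left(k,H \right)} = -2 + H k^{2}$ ($F{\left(k,H \right)} = k^{2} H - 2 = H k^{2} - 2 = -2 + H k^{2}$)
$X{\left(j,b \right)} = 12$ ($X{\left(j,b \right)} = 6 + 3 \cdot 2 = 6 + 6 = 12$)
$v{\left(y \right)} = -21$ ($v{\left(y \right)} = -9 - 12 = -21$)
$W{\left(q \right)} = 2 q \left(-15 + q\right)$ ($W{\left(q \right)} = \left(q - 15\right) \left(q + q\right) = \left(-15 + q\right) 2 q = 2 q \left(-15 + q\right)$)
$\left(v{\left(F{\left(-5,-4 \right)} \right)} + W{\left(-12 \right)}\right)^{2} = \left(-21 + 2 \left(-12\right) \left(-15 - 12\right)\right)^{2} = \left(-21 + 2 \left(-12\right) \left(-27\right)\right)^{2} = \left(-21 + 648\right)^{2} = 627^{2} = 393129$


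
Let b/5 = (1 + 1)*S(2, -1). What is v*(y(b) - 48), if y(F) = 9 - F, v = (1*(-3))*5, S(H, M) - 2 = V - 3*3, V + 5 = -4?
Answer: -1815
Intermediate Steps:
V = -9 (V = -5 - 4 = -9)
S(H, M) = -16 (S(H, M) = 2 + (-9 - 3*3) = 2 + (-9 - 9) = 2 - 18 = -16)
b = -160 (b = 5*((1 + 1)*(-16)) = 5*(2*(-16)) = 5*(-32) = -160)
v = -15 (v = -3*5 = -15)
v*(y(b) - 48) = -15*((9 - 1*(-160)) - 48) = -15*((9 + 160) - 48) = -15*(169 - 48) = -15*121 = -1815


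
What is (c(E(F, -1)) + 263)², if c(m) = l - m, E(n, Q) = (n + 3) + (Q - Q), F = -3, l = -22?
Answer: 58081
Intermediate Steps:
E(n, Q) = 3 + n (E(n, Q) = (3 + n) + 0 = 3 + n)
c(m) = -22 - m
(c(E(F, -1)) + 263)² = ((-22 - (3 - 3)) + 263)² = ((-22 - 1*0) + 263)² = ((-22 + 0) + 263)² = (-22 + 263)² = 241² = 58081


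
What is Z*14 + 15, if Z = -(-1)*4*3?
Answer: 183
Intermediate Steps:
Z = 12 (Z = -1*(-4)*3 = 4*3 = 12)
Z*14 + 15 = 12*14 + 15 = 168 + 15 = 183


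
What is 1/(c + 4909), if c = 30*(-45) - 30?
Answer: 1/3529 ≈ 0.00028337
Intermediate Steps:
c = -1380 (c = -1350 - 30 = -1380)
1/(c + 4909) = 1/(-1380 + 4909) = 1/3529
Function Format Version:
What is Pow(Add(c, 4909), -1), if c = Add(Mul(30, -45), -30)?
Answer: Rational(1, 3529) ≈ 0.00028337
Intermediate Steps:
c = -1380 (c = Add(-1350, -30) = -1380)
Pow(Add(c, 4909), -1) = Pow(Add(-1380, 4909), -1) = Pow(3529, -1) = Rational(1, 3529)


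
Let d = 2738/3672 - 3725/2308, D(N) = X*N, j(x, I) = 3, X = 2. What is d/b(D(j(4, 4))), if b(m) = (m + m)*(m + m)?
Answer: -459931/76274784 ≈ -0.0060299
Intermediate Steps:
D(N) = 2*N
b(m) = 4*m² (b(m) = (2*m)*(2*m) = 4*m²)
d = -459931/529686 (d = 2738*(1/3672) - 3725*1/2308 = 1369/1836 - 3725/2308 = -459931/529686 ≈ -0.86831)
d/b(D(j(4, 4))) = -459931/(529686*(4*(2*3)²)) = -459931/(529686*(4*6²)) = -459931/(529686*(4*36)) = -459931/529686/144 = -459931/529686*1/144 = -459931/76274784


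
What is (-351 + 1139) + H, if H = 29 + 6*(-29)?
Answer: 643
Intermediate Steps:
H = -145 (H = 29 - 174 = -145)
(-351 + 1139) + H = (-351 + 1139) - 145 = 788 - 145 = 643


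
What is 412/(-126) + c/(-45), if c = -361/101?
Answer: -101503/31815 ≈ -3.1904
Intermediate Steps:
c = -361/101 (c = -361*1/101 = -361/101 ≈ -3.5743)
412/(-126) + c/(-45) = 412/(-126) - 361/101/(-45) = 412*(-1/126) - 361/101*(-1/45) = -206/63 + 361/4545 = -101503/31815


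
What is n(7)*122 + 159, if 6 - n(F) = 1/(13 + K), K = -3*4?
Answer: 769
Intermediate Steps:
K = -12
n(F) = 5 (n(F) = 6 - 1/(13 - 12) = 6 - 1/1 = 6 - 1*1 = 6 - 1 = 5)
n(7)*122 + 159 = 5*122 + 159 = 610 + 159 = 769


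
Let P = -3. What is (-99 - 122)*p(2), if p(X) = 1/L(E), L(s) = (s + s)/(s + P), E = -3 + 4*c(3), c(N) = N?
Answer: -221/3 ≈ -73.667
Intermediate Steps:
E = 9 (E = -3 + 4*3 = -3 + 12 = 9)
L(s) = 2*s/(-3 + s) (L(s) = (s + s)/(s - 3) = (2*s)/(-3 + s) = 2*s/(-3 + s))
p(X) = ⅓ (p(X) = 1/(2*9/(-3 + 9)) = 1/(2*9/6) = 1/(2*9*(⅙)) = 1/3 = ⅓)
(-99 - 122)*p(2) = (-99 - 122)*(⅓) = -221*⅓ = -221/3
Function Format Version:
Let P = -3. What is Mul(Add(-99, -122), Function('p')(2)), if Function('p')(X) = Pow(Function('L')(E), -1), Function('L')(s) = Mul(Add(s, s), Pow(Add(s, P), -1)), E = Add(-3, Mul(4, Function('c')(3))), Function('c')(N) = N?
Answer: Rational(-221, 3) ≈ -73.667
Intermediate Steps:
E = 9 (E = Add(-3, Mul(4, 3)) = Add(-3, 12) = 9)
Function('L')(s) = Mul(2, s, Pow(Add(-3, s), -1)) (Function('L')(s) = Mul(Add(s, s), Pow(Add(s, -3), -1)) = Mul(Mul(2, s), Pow(Add(-3, s), -1)) = Mul(2, s, Pow(Add(-3, s), -1)))
Function('p')(X) = Rational(1, 3) (Function('p')(X) = Pow(Mul(2, 9, Pow(Add(-3, 9), -1)), -1) = Pow(Mul(2, 9, Pow(6, -1)), -1) = Pow(Mul(2, 9, Rational(1, 6)), -1) = Pow(3, -1) = Rational(1, 3))
Mul(Add(-99, -122), Function('p')(2)) = Mul(Add(-99, -122), Rational(1, 3)) = Mul(-221, Rational(1, 3)) = Rational(-221, 3)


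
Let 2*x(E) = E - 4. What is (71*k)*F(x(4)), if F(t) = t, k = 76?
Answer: 0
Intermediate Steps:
x(E) = -2 + E/2 (x(E) = (E - 4)/2 = (-4 + E)/2 = -2 + E/2)
(71*k)*F(x(4)) = (71*76)*(-2 + (½)*4) = 5396*(-2 + 2) = 5396*0 = 0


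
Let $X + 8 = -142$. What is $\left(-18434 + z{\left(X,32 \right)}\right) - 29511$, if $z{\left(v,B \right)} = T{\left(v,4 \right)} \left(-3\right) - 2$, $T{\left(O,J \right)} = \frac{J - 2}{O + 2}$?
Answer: $- \frac{3548075}{74} \approx -47947.0$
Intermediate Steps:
$X = -150$ ($X = -8 - 142 = -150$)
$T{\left(O,J \right)} = \frac{-2 + J}{2 + O}$
$z{\left(v,B \right)} = -2 - \frac{6}{2 + v}$ ($z{\left(v,B \right)} = \frac{-2 + 4}{2 + v} \left(-3\right) - 2 = \frac{1}{2 + v} 2 \left(-3\right) - 2 = \frac{2}{2 + v} \left(-3\right) - 2 = - \frac{6}{2 + v} - 2 = -2 - \frac{6}{2 + v}$)
$\left(-18434 + z{\left(X,32 \right)}\right) - 29511 = \left(-18434 + \frac{2 \left(-5 - -150\right)}{2 - 150}\right) - 29511 = \left(-18434 + \frac{2 \left(-5 + 150\right)}{-148}\right) - 29511 = \left(-18434 + 2 \left(- \frac{1}{148}\right) 145\right) - 29511 = \left(-18434 - \frac{145}{74}\right) - 29511 = - \frac{1364261}{74} - 29511 = - \frac{3548075}{74}$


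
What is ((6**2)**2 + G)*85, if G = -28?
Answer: 107780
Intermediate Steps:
((6**2)**2 + G)*85 = ((6**2)**2 - 28)*85 = (36**2 - 28)*85 = (1296 - 28)*85 = 1268*85 = 107780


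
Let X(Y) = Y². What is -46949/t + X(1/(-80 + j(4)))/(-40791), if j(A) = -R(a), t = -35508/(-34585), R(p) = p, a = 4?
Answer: -38945367355493779/851663214864 ≈ -45729.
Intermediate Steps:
t = 35508/34585 (t = -35508*(-1/34585) = 35508/34585 ≈ 1.0267)
j(A) = -4 (j(A) = -1*4 = -4)
-46949/t + X(1/(-80 + j(4)))/(-40791) = -46949/35508/34585 + (1/(-80 - 4))²/(-40791) = -46949*34585/35508 + (1/(-84))²*(-1/40791) = -1623731165/35508 + (-1/84)²*(-1/40791) = -1623731165/35508 + (1/7056)*(-1/40791) = -1623731165/35508 - 1/287821296 = -38945367355493779/851663214864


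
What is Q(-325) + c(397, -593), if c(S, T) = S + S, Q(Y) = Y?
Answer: 469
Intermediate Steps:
c(S, T) = 2*S
Q(-325) + c(397, -593) = -325 + 2*397 = -325 + 794 = 469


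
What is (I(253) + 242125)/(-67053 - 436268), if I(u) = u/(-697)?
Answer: -24108696/50116391 ≈ -0.48105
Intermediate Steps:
I(u) = -u/697 (I(u) = u*(-1/697) = -u/697)
(I(253) + 242125)/(-67053 - 436268) = (-1/697*253 + 242125)/(-67053 - 436268) = (-253/697 + 242125)/(-503321) = (168760872/697)*(-1/503321) = -24108696/50116391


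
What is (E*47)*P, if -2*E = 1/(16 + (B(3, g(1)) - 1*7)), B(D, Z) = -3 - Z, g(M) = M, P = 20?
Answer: -94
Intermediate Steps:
E = -⅒ (E = -1/(2*(16 + ((-3 - 1*1) - 1*7))) = -1/(2*(16 + ((-3 - 1) - 7))) = -1/(2*(16 + (-4 - 7))) = -1/(2*(16 - 11)) = -½/5 = -½*⅕ = -⅒ ≈ -0.10000)
(E*47)*P = -⅒*47*20 = -47/10*20 = -94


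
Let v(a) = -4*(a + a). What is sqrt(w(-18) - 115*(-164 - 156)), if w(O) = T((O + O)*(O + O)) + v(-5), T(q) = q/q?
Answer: sqrt(36841) ≈ 191.94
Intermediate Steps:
v(a) = -8*a
T(q) = 1
w(O) = 41 (w(O) = 1 - 8*(-5) = 1 + 40 = 41)
sqrt(w(-18) - 115*(-164 - 156)) = sqrt(41 - 115*(-164 - 156)) = sqrt(41 - 115*(-320)) = sqrt(41 + 36800) = sqrt(36841)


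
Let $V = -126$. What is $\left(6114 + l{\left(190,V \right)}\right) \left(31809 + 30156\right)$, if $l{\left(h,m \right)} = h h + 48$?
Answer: $2618764830$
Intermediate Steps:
$l{\left(h,m \right)} = 48 + h^{2}$ ($l{\left(h,m \right)} = h^{2} + 48 = 48 + h^{2}$)
$\left(6114 + l{\left(190,V \right)}\right) \left(31809 + 30156\right) = \left(6114 + \left(48 + 190^{2}\right)\right) \left(31809 + 30156\right) = \left(6114 + \left(48 + 36100\right)\right) 61965 = \left(6114 + 36148\right) 61965 = 42262 \cdot 61965 = 2618764830$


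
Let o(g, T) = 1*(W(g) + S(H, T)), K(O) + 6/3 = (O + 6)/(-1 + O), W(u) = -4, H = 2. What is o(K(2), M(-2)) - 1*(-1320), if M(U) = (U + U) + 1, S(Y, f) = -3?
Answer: 1313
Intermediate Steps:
K(O) = -2 + (6 + O)/(-1 + O) (K(O) = -2 + (O + 6)/(-1 + O) = -2 + (6 + O)/(-1 + O))
M(U) = 1 + 2*U (M(U) = 2*U + 1 = 1 + 2*U)
o(g, T) = -7 (o(g, T) = 1*(-4 - 3) = 1*(-7) = -7)
o(K(2), M(-2)) - 1*(-1320) = -7 - 1*(-1320) = -7 + 1320 = 1313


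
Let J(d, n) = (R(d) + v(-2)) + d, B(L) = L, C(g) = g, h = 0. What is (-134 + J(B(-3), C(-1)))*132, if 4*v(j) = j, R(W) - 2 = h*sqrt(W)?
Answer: -17886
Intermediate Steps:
R(W) = 2 (R(W) = 2 + 0*sqrt(W) = 2 + 0 = 2)
v(j) = j/4
J(d, n) = 3/2 + d (J(d, n) = (2 + (1/4)*(-2)) + d = (2 - 1/2) + d = 3/2 + d)
(-134 + J(B(-3), C(-1)))*132 = (-134 + (3/2 - 3))*132 = (-134 - 3/2)*132 = -271/2*132 = -17886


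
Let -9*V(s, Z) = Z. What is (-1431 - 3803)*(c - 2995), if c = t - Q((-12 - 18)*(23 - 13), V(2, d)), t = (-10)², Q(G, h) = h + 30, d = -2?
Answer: 137795518/9 ≈ 1.5311e+7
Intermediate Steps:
V(s, Z) = -Z/9
Q(G, h) = 30 + h
t = 100
c = 628/9 (c = 100 - (30 - ⅑*(-2)) = 100 - (30 + 2/9) = 100 - 1*272/9 = 100 - 272/9 = 628/9 ≈ 69.778)
(-1431 - 3803)*(c - 2995) = (-1431 - 3803)*(628/9 - 2995) = -5234*(-26327/9) = 137795518/9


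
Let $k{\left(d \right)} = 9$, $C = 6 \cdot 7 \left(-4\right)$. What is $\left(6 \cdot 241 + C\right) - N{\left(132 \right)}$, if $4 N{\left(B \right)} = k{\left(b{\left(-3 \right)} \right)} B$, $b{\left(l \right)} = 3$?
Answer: $981$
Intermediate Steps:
$C = -168$ ($C = 42 \left(-4\right) = -168$)
$N{\left(B \right)} = \frac{9 B}{4}$
$\left(6 \cdot 241 + C\right) - N{\left(132 \right)} = \left(6 \cdot 241 - 168\right) - \frac{9}{4} \cdot 132 = \left(1446 - 168\right) - 297 = 1278 - 297 = 981$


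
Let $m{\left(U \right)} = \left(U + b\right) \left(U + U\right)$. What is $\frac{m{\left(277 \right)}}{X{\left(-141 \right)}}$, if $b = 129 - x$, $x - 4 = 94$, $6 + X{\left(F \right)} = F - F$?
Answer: $- \frac{85316}{3} \approx -28439.0$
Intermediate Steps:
$X{\left(F \right)} = -6$ ($X{\left(F \right)} = -6 + \left(F - F\right) = -6 + 0 = -6$)
$x = 98$ ($x = 4 + 94 = 98$)
$b = 31$ ($b = 129 - 98 = 31$)
$m{\left(U \right)} = 2 U \left(31 + U\right)$ ($m{\left(U \right)} = \left(U + 31\right) \left(U + U\right) = \left(31 + U\right) 2 U = 2 U \left(31 + U\right)$)
$\frac{m{\left(277 \right)}}{X{\left(-141 \right)}} = \frac{2 \cdot 277 \left(31 + 277\right)}{-6} = 2 \cdot 277 \cdot 308 \left(- \frac{1}{6}\right) = 170632 \left(- \frac{1}{6}\right) = - \frac{85316}{3}$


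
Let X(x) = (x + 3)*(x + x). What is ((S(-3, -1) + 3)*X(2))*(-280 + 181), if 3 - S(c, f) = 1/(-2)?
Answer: -12870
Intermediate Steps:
S(c, f) = 7/2 (S(c, f) = 3 - 1/(-2) = 3 - 1*(-½) = 3 + ½ = 7/2)
X(x) = 2*x*(3 + x) (X(x) = (3 + x)*(2*x) = 2*x*(3 + x))
((S(-3, -1) + 3)*X(2))*(-280 + 181) = ((7/2 + 3)*(2*2*(3 + 2)))*(-280 + 181) = (13*(2*2*5)/2)*(-99) = ((13/2)*20)*(-99) = 130*(-99) = -12870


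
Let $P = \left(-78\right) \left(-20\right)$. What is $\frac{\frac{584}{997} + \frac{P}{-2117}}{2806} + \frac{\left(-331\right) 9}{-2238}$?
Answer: $\frac{2940392879155}{2209085448062} \approx 1.331$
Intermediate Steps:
$P = 1560$
$\frac{\frac{584}{997} + \frac{P}{-2117}}{2806} + \frac{\left(-331\right) 9}{-2238} = \frac{\frac{584}{997} + \frac{1560}{-2117}}{2806} + \frac{\left(-331\right) 9}{-2238} = \left(584 \cdot \frac{1}{997} + 1560 \left(- \frac{1}{2117}\right)\right) \frac{1}{2806} - - \frac{993}{746} = \left(\frac{584}{997} - \frac{1560}{2117}\right) \frac{1}{2806} + \frac{993}{746} = \left(- \frac{318992}{2110649}\right) \frac{1}{2806} + \frac{993}{746} = - \frac{159496}{2961240547} + \frac{993}{746} = \frac{2940392879155}{2209085448062}$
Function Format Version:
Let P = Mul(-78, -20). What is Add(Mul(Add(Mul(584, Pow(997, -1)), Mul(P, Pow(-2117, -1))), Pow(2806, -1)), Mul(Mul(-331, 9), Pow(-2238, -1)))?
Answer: Rational(2940392879155, 2209085448062) ≈ 1.3310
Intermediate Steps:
P = 1560
Add(Mul(Add(Mul(584, Pow(997, -1)), Mul(P, Pow(-2117, -1))), Pow(2806, -1)), Mul(Mul(-331, 9), Pow(-2238, -1))) = Add(Mul(Add(Mul(584, Pow(997, -1)), Mul(1560, Pow(-2117, -1))), Pow(2806, -1)), Mul(Mul(-331, 9), Pow(-2238, -1))) = Add(Mul(Add(Mul(584, Rational(1, 997)), Mul(1560, Rational(-1, 2117))), Rational(1, 2806)), Mul(-2979, Rational(-1, 2238))) = Add(Mul(Add(Rational(584, 997), Rational(-1560, 2117)), Rational(1, 2806)), Rational(993, 746)) = Add(Mul(Rational(-318992, 2110649), Rational(1, 2806)), Rational(993, 746)) = Add(Rational(-159496, 2961240547), Rational(993, 746)) = Rational(2940392879155, 2209085448062)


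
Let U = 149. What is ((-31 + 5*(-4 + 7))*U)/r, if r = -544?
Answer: 149/34 ≈ 4.3824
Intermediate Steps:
((-31 + 5*(-4 + 7))*U)/r = ((-31 + 5*(-4 + 7))*149)/(-544) = ((-31 + 5*3)*149)*(-1/544) = ((-31 + 15)*149)*(-1/544) = -16*149*(-1/544) = -2384*(-1/544) = 149/34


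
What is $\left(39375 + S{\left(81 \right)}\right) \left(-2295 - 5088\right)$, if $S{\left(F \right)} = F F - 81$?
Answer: $-338547465$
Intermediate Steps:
$S{\left(F \right)} = -81 + F^{2}$ ($S{\left(F \right)} = F^{2} - 81 = -81 + F^{2}$)
$\left(39375 + S{\left(81 \right)}\right) \left(-2295 - 5088\right) = \left(39375 - \left(81 - 81^{2}\right)\right) \left(-2295 - 5088\right) = \left(39375 + \left(-81 + 6561\right)\right) \left(-7383\right) = \left(39375 + 6480\right) \left(-7383\right) = 45855 \left(-7383\right) = -338547465$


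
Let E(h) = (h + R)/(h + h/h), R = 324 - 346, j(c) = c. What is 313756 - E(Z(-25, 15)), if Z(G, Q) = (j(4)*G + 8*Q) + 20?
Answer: 12863978/41 ≈ 3.1376e+5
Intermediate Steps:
R = -22
Z(G, Q) = 20 + 4*G + 8*Q (Z(G, Q) = (4*G + 8*Q) + 20 = 20 + 4*G + 8*Q)
E(h) = (-22 + h)/(1 + h) (E(h) = (h - 22)/(h + h/h) = (-22 + h)/(h + 1) = (-22 + h)/(1 + h))
313756 - E(Z(-25, 15)) = 313756 - (-22 + (20 + 4*(-25) + 8*15))/(1 + (20 + 4*(-25) + 8*15)) = 313756 - (-22 + (20 - 100 + 120))/(1 + (20 - 100 + 120)) = 313756 - (-22 + 40)/(1 + 40) = 313756 - 18/41 = 12863978/41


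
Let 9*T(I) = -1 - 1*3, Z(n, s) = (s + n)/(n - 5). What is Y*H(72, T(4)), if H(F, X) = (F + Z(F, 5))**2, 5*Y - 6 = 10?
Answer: 384316816/22445 ≈ 17123.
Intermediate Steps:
Y = 16/5 (Y = 6/5 + (1/5)*10 = 6/5 + 2 = 16/5 ≈ 3.2000)
Z(n, s) = (n + s)/(-5 + n)
T(I) = -4/9 (T(I) = (-1 - 1*3)/9 = (-1 - 3)/9 = (1/9)*(-4) = -4/9)
H(F, X) = (F + (5 + F)/(-5 + F))**2 (H(F, X) = (F + (F + 5)/(-5 + F))**2 = (F + (5 + F)/(-5 + F))**2)
Y*H(72, T(4)) = 16*((5 + 72 + 72*(-5 + 72))**2/(-5 + 72)**2)/5 = 16*((5 + 72 + 72*67)**2/67**2)/5 = 16*((5 + 72 + 4824)**2/4489)/5 = 16*((1/4489)*4901**2)/5 = 16*((1/4489)*24019801)/5 = (16/5)*(24019801/4489) = 384316816/22445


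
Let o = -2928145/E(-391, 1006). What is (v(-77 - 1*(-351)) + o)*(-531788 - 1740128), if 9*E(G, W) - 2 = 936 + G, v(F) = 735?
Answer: 58959082814160/547 ≈ 1.0779e+11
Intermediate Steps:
E(G, W) = 938/9 + G/9 (E(G, W) = 2/9 + (936 + G)/9 = 2/9 + (104 + G/9) = 938/9 + G/9)
o = -26353305/547 (o = -2928145/(938/9 + (⅑)*(-391)) = -2928145/(938/9 - 391/9) = -2928145/547/9 = -2928145*9/547 = -26353305/547 ≈ -48178.)
(v(-77 - 1*(-351)) + o)*(-531788 - 1740128) = (735 - 26353305/547)*(-531788 - 1740128) = -25951260/547*(-2271916) = 58959082814160/547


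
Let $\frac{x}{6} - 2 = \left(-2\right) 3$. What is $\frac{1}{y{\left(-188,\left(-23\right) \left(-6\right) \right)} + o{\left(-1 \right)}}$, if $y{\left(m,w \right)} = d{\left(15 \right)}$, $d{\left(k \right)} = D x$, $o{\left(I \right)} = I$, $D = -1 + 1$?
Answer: $-1$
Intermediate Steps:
$D = 0$
$x = -24$ ($x = 12 + 6 \left(\left(-2\right) 3\right) = 12 + 6 \left(-6\right) = 12 - 36 = -24$)
$d{\left(k \right)} = 0$ ($d{\left(k \right)} = 0 \left(-24\right) = 0$)
$y{\left(m,w \right)} = 0$
$\frac{1}{y{\left(-188,\left(-23\right) \left(-6\right) \right)} + o{\left(-1 \right)}} = \frac{1}{0 - 1} = \frac{1}{-1} = -1$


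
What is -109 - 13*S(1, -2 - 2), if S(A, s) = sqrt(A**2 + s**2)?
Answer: -109 - 13*sqrt(17) ≈ -162.60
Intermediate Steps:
-109 - 13*S(1, -2 - 2) = -109 - 13*sqrt(1**2 + (-2 - 2)**2) = -109 - 13*sqrt(1 + (-4)**2) = -109 - 13*sqrt(1 + 16) = -109 - 13*sqrt(17)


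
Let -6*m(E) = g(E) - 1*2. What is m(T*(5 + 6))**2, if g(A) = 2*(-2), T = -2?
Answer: 1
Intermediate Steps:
g(A) = -4
m(E) = 1 (m(E) = -(-4 - 1*2)/6 = -(-4 - 2)/6 = -1/6*(-6) = 1)
m(T*(5 + 6))**2 = 1**2 = 1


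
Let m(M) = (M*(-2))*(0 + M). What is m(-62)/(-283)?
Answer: 7688/283 ≈ 27.166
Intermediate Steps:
m(M) = -2*M² (m(M) = (-2*M)*M = -2*M²)
m(-62)/(-283) = -2*(-62)²/(-283) = -2*3844*(-1/283) = -7688*(-1/283) = 7688/283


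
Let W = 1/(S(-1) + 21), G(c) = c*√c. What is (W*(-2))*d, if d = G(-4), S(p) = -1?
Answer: 4*I/5 ≈ 0.8*I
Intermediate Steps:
G(c) = c^(3/2)
d = -8*I (d = (-4)^(3/2) = -8*I ≈ -8.0*I)
W = 1/20 (W = 1/(-1 + 21) = 1/20 ≈ 0.050000)
(W*(-2))*d = ((1/20)*(-2))*(-8*I) = -(-4)*I/5 = 4*I/5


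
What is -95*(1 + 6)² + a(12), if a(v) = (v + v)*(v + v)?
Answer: -4079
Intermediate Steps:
a(v) = 4*v² (a(v) = (2*v)*(2*v) = 4*v²)
-95*(1 + 6)² + a(12) = -95*(1 + 6)² + 4*12² = -95*7² + 4*144 = -95*49 + 576 = -4655 + 576 = -4079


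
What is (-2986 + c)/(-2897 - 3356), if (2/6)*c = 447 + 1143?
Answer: -1784/6253 ≈ -0.28530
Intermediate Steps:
c = 4770 (c = 3*(447 + 1143) = 3*1590 = 4770)
(-2986 + c)/(-2897 - 3356) = (-2986 + 4770)/(-2897 - 3356) = 1784/(-6253) = 1784*(-1/6253) = -1784/6253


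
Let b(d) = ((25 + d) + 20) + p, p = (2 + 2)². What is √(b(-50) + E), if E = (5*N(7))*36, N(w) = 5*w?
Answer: √6311 ≈ 79.442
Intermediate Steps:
p = 16 (p = 4² = 16)
E = 6300 (E = (5*(5*7))*36 = (5*35)*36 = 175*36 = 6300)
b(d) = 61 + d (b(d) = ((25 + d) + 20) + 16 = (45 + d) + 16 = 61 + d)
√(b(-50) + E) = √((61 - 50) + 6300) = √(11 + 6300) = √6311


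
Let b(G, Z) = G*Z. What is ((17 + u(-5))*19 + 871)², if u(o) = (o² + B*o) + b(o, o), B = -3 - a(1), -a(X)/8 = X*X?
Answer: 2785561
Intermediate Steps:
a(X) = -8*X² (a(X) = -8*X*X = -8*X²)
B = 5 (B = -3 - (-8)*1² = -3 - (-8) = -3 - 1*(-8) = -3 + 8 = 5)
u(o) = 2*o² + 5*o (u(o) = (o² + 5*o) + o*o = (o² + 5*o) + o² = 2*o² + 5*o)
((17 + u(-5))*19 + 871)² = ((17 - 5*(5 + 2*(-5)))*19 + 871)² = ((17 - 5*(5 - 10))*19 + 871)² = ((17 - 5*(-5))*19 + 871)² = ((17 + 25)*19 + 871)² = (42*19 + 871)² = (798 + 871)² = 1669² = 2785561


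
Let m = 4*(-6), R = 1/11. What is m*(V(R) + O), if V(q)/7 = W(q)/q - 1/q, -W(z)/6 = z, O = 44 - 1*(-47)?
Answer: 672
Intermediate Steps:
R = 1/11 ≈ 0.090909
m = -24
O = 91 (O = 44 + 47 = 91)
W(z) = -6*z
V(q) = -42 - 7/q (V(q) = 7*((-6*q)/q - 1/q) = 7*(-6 - 1/q) = -42 - 7/q)
m*(V(R) + O) = -24*((-42 - 7/1/11) + 91) = -24*((-42 - 7*11) + 91) = -24*((-42 - 77) + 91) = -24*(-119 + 91) = -24*(-28) = 672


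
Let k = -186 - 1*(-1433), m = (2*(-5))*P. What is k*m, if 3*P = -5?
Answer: 62350/3 ≈ 20783.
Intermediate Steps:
P = -5/3 (P = (⅓)*(-5) = -5/3 ≈ -1.6667)
m = 50/3 (m = (2*(-5))*(-5/3) = -10*(-5/3) = 50/3 ≈ 16.667)
k = 1247 (k = -186 + 1433 = 1247)
k*m = 1247*(50/3) = 62350/3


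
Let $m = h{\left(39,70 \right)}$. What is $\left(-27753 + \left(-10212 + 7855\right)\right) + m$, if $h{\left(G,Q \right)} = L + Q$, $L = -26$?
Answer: $-30066$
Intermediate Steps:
$h{\left(G,Q \right)} = -26 + Q$
$m = 44$ ($m = -26 + 70 = 44$)
$\left(-27753 + \left(-10212 + 7855\right)\right) + m = \left(-27753 + \left(-10212 + 7855\right)\right) + 44 = \left(-27753 - 2357\right) + 44 = -30110 + 44 = -30066$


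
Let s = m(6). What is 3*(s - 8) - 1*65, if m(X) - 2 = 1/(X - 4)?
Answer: -163/2 ≈ -81.500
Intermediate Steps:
m(X) = 2 + 1/(-4 + X) (m(X) = 2 + 1/(X - 4) = 2 + 1/(-4 + X))
s = 5/2 (s = (-7 + 2*6)/(-4 + 6) = (-7 + 12)/2 = (½)*5 = 5/2 ≈ 2.5000)
3*(s - 8) - 1*65 = 3*(5/2 - 8) - 1*65 = 3*(-11/2) - 65 = -33/2 - 65 = -163/2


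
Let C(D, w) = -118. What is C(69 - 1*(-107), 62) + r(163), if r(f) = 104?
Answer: -14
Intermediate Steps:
C(69 - 1*(-107), 62) + r(163) = -118 + 104 = -14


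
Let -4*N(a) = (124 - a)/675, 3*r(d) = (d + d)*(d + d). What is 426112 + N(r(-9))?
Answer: 287625596/675 ≈ 4.2611e+5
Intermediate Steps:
r(d) = 4*d**2/3 (r(d) = ((d + d)*(d + d))/3 = ((2*d)*(2*d))/3 = (4*d**2)/3 = 4*d**2/3)
N(a) = -31/675 + a/2700 (N(a) = -(124 - a)/(4*675) = -(124/675 - a/675)/4 = -31/675 + a/2700)
426112 + N(r(-9)) = 426112 + (-31/675 + ((4/3)*(-9)**2)/2700) = 426112 + (-31/675 + ((4/3)*81)/2700) = 426112 + (-31/675 + (1/2700)*108) = 426112 + (-31/675 + 1/25) = 426112 - 4/675 = 287625596/675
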